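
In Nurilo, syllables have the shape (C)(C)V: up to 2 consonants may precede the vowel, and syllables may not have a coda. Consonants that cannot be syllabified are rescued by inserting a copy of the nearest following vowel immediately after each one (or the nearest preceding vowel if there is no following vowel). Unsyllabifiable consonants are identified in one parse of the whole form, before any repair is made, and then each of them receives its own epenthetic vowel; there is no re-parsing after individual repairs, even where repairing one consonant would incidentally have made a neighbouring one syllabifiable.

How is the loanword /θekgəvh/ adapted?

Syllabifying with onset maximization leaves /v/, /h/ stranded (no codas are permitted; onsets may contain at most 2 consonants).
Inserting the epenthetic vowel yields /v/ → /və/, /h/ → /hə/.

θekgəvəhə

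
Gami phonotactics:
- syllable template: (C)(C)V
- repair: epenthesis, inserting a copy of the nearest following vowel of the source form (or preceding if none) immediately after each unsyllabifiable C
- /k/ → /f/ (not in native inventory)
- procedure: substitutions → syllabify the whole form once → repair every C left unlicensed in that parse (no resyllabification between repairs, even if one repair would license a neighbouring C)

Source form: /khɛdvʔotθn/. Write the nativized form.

fhɛdovʔotoθono

Substitution: /k/ → /f/, giving /fhɛdvʔotθn/.
The consonants /d/, /t/, /θ/, /n/ cannot be parsed into a legal (C)(C)V syllable (no codas are permitted; onsets may contain at most 2 consonants).
Inserting the epenthetic vowel yields /d/ → /do/, /t/ → /to/, /θ/ → /θo/, /n/ → /no/.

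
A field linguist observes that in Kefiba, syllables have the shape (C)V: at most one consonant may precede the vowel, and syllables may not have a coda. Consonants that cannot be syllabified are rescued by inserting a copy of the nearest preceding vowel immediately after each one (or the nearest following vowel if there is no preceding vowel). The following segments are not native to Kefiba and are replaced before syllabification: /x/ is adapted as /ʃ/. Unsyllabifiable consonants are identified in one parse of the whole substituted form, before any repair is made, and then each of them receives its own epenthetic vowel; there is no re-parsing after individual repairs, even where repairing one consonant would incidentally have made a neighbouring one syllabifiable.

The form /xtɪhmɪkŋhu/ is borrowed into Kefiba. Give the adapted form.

ʃɪtɪhɪmɪkɪŋɪhu

Substitution: /x/ → /ʃ/, giving /ʃtɪhmɪkŋhu/.
Under (C)V, the unsyllabifiable consonants are /ʃ/, /h/, /k/, /ŋ/ (no codas are permitted; onsets are limited to one consonant).
Inserting the epenthetic vowel yields /ʃ/ → /ʃɪ/, /h/ → /hɪ/, /k/ → /kɪ/, /ŋ/ → /ŋɪ/.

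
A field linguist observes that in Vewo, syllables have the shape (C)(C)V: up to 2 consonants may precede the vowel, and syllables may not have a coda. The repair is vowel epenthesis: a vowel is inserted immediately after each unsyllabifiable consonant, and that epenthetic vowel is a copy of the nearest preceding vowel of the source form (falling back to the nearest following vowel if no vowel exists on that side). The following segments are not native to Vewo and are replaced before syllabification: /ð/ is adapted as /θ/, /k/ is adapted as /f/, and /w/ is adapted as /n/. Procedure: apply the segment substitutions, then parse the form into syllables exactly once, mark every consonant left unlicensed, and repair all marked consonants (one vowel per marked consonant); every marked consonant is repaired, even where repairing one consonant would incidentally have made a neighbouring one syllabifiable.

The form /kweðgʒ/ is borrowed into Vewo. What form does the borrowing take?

fneθegeʒe

Substitution: /k/ → /f/, /w/ → /n/, /ð/ → /θ/, giving /fneθgʒ/.
Under (C)(C)V, the unsyllabifiable consonants are /θ/, /g/, /ʒ/ (no codas are permitted; onsets may contain at most 2 consonants).
Each unlicensed consonant becomes the onset of a new syllable: /θ/ → /θe/, /g/ → /ge/, /ʒ/ → /ʒe/.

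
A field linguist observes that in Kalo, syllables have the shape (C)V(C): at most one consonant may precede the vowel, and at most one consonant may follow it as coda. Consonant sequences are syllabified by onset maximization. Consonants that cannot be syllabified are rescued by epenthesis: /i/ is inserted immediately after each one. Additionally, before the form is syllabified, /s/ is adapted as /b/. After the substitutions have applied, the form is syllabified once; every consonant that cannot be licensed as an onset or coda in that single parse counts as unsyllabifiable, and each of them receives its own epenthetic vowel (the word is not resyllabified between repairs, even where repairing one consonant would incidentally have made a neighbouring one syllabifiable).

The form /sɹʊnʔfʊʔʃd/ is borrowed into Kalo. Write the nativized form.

Substitution: /s/ → /b/, giving /bɹʊnʔfʊʔʃd/.
Syllabifying with onset maximization leaves /b/, /ʔ/, /ʃ/, /d/ stranded (at most one coda consonant is licensed; onsets are limited to one consonant).
Each unlicensed consonant becomes the onset of a new syllable: /b/ → /bi/, /ʔ/ → /ʔi/, /ʃ/ → /ʃi/, /d/ → /di/.

biɹʊnʔifʊʔʃidi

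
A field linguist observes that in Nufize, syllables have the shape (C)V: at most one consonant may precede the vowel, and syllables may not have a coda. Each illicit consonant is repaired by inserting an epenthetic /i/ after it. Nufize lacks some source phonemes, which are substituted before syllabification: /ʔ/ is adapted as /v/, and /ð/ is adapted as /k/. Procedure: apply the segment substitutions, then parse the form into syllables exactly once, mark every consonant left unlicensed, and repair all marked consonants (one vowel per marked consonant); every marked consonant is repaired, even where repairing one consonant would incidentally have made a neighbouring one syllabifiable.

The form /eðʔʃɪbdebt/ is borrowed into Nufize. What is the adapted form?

ekiviʃɪbidebiti

Substitution: /ð/ → /k/, /ʔ/ → /v/, giving /ekvʃɪbdebt/.
The consonants /k/, /v/, /b/, /b/, /t/ cannot be parsed into a legal (C)V syllable (no codas are permitted; onsets are limited to one consonant).
Each unlicensed consonant becomes the onset of a new syllable: /k/ → /ki/, /v/ → /vi/, /b/ → /bi/, /b/ → /bi/, /t/ → /ti/.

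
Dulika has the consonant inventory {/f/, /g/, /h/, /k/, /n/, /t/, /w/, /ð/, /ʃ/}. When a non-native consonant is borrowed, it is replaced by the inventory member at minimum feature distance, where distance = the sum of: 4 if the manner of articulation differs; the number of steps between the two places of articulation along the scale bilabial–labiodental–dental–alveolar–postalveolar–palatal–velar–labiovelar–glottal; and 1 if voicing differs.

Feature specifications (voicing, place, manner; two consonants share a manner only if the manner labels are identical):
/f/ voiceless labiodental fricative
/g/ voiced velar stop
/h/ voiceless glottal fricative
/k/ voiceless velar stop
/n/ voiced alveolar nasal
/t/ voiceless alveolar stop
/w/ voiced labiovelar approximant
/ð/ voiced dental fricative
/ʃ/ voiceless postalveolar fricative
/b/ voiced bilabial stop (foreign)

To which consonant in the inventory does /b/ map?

t

/t/ is closest: same manner (stop), place distance 3 (bilabial→alveolar), voicing differs (+1); total 4. Next closest is /f/ at distance 6.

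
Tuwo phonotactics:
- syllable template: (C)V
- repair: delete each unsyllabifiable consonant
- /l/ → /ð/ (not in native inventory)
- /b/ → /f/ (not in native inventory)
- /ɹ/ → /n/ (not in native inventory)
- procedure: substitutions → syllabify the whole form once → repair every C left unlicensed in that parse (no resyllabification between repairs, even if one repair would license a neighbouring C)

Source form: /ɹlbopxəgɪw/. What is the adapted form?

foxəgɪ

Substitution: /ɹ/ → /n/, /l/ → /ð/, /b/ → /f/, giving /nðfopxəgɪw/.
The consonants /n/, /ð/, /p/, /w/ cannot be parsed into a legal (C)V syllable (no codas are permitted; onsets are limited to one consonant).
Each unlicensed consonant is deleted: /n/, /ð/, /p/, /w/.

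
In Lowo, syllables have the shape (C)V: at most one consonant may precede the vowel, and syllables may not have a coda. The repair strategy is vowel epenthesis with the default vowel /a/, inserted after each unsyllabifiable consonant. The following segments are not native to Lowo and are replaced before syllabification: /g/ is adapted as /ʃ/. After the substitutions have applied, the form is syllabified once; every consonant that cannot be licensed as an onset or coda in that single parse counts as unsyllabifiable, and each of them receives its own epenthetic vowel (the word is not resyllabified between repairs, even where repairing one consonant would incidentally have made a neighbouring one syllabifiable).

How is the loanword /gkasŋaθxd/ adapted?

Substitution: /g/ → /ʃ/, giving /ʃkasŋaθxd/.
Under (C)V, the unsyllabifiable consonants are /ʃ/, /s/, /θ/, /x/, /d/ (no codas are permitted; onsets are limited to one consonant).
Epenthesis after each stranded consonant: /ʃ/ → /ʃa/, /s/ → /sa/, /θ/ → /θa/, /x/ → /xa/, /d/ → /da/.

ʃakasaŋaθaxada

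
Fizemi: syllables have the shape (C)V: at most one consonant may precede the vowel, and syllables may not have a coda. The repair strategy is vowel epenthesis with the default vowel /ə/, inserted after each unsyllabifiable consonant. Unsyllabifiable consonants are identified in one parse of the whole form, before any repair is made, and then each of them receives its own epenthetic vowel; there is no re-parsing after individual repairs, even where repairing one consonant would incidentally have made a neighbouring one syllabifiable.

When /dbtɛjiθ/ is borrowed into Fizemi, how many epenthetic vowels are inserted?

The unsyllabifiable consonants are /d/, /b/, /θ/; each receives one epenthetic vowel.

3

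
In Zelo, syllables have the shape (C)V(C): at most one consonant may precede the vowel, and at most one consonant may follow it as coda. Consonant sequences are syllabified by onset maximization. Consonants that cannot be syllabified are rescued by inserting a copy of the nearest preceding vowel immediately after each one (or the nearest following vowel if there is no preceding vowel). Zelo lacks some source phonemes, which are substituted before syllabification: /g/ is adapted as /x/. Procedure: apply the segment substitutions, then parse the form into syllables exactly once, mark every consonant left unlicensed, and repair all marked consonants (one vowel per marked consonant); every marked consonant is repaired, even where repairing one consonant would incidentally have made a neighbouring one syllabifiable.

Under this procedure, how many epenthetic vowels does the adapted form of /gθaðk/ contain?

After substitution the input is /xθaðk/.
The unsyllabifiable consonants are /x/, /k/; each receives one epenthetic vowel.

2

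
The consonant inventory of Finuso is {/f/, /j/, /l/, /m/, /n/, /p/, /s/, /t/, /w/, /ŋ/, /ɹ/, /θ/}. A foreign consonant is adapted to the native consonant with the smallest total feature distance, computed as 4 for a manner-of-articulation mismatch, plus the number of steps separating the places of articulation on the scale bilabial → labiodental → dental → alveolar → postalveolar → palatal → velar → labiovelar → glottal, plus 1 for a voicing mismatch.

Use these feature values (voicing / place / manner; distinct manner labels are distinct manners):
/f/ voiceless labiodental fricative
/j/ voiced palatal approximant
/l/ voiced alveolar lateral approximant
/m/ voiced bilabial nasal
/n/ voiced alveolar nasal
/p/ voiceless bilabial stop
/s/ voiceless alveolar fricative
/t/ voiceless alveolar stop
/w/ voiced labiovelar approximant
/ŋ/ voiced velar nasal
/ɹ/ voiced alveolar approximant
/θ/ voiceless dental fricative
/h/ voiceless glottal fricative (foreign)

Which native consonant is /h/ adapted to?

s

/s/ is closest: same manner (fricative), place distance 5 (glottal→alveolar), same voicing; total 5. Next closest is /w/ at distance 6.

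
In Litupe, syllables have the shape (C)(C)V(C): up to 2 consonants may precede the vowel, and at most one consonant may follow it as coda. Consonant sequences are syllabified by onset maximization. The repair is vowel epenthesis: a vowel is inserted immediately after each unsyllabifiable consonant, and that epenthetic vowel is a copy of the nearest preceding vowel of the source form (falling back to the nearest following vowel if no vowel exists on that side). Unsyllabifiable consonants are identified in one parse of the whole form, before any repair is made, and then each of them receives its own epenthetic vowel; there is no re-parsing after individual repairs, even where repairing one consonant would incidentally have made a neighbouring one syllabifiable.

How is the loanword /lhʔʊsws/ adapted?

lʊhʔʊswʊsʊ

The consonants /l/, /w/, /s/ cannot be parsed into a legal (C)(C)V(C) syllable (at most one coda consonant is licensed; onsets may contain at most 2 consonants).
Each unlicensed consonant becomes the onset of a new syllable: /l/ → /lʊ/, /w/ → /wʊ/, /s/ → /sʊ/.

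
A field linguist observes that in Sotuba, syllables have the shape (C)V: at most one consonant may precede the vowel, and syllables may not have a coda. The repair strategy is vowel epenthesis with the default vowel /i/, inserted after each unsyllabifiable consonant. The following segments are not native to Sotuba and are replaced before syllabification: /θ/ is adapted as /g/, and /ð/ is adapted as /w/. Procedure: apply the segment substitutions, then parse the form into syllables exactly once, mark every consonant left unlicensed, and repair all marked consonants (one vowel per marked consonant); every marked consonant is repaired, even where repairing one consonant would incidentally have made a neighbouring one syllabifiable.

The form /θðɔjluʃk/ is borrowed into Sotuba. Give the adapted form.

giwɔjiluʃiki

Substitution: /θ/ → /g/, /ð/ → /w/, giving /gwɔjluʃk/.
Under (C)V, the unsyllabifiable consonants are /g/, /j/, /ʃ/, /k/ (no codas are permitted; onsets are limited to one consonant).
Each unlicensed consonant becomes the onset of a new syllable: /g/ → /gi/, /j/ → /ji/, /ʃ/ → /ʃi/, /k/ → /ki/.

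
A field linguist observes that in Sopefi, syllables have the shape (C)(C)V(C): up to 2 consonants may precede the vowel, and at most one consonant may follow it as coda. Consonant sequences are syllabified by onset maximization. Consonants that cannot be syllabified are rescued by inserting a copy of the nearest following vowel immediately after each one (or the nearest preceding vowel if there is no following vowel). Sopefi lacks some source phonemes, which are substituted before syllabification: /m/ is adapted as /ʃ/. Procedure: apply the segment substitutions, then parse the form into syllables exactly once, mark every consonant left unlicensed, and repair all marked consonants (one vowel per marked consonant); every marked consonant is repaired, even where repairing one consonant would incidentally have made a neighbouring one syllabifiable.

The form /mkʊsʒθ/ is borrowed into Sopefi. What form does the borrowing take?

ʃkʊsʒʊθʊ

Substitution: /m/ → /ʃ/, giving /ʃkʊsʒθ/.
Syllabifying with onset maximization leaves /ʒ/, /θ/ stranded (at most one coda consonant is licensed; onsets may contain at most 2 consonants).
Epenthesis after each stranded consonant: /ʒ/ → /ʒʊ/, /θ/ → /θʊ/.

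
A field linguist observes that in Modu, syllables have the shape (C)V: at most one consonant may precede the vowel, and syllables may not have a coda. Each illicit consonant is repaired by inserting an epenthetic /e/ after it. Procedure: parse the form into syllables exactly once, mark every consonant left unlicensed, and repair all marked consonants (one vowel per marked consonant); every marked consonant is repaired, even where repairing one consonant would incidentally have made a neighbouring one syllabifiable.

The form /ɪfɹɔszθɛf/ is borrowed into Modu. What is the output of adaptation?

ɪfeɹɔsezeθɛfe

Under (C)V, the unsyllabifiable consonants are /f/, /s/, /z/, /f/ (no codas are permitted; onsets are limited to one consonant).
Inserting the epenthetic vowel yields /f/ → /fe/, /s/ → /se/, /z/ → /ze/, /f/ → /fe/.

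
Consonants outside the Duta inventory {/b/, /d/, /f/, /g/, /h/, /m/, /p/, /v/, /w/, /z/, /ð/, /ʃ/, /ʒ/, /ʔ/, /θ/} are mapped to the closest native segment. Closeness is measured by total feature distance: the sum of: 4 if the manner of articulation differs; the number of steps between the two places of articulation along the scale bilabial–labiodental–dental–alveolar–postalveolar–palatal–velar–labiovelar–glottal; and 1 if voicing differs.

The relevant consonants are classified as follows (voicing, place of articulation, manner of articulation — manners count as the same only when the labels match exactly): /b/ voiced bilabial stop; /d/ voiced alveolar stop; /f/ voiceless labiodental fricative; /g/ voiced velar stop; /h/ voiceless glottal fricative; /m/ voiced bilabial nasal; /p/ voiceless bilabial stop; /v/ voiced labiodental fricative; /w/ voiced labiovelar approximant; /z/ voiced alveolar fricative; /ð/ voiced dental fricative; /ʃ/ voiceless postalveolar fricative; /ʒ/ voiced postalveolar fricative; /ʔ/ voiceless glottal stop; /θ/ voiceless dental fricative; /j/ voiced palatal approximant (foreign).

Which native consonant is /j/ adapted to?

w

/w/ is closest: same manner (approximant), place distance 2 (palatal→labiovelar), same voicing; total 2. Next closest is /g/ at distance 5.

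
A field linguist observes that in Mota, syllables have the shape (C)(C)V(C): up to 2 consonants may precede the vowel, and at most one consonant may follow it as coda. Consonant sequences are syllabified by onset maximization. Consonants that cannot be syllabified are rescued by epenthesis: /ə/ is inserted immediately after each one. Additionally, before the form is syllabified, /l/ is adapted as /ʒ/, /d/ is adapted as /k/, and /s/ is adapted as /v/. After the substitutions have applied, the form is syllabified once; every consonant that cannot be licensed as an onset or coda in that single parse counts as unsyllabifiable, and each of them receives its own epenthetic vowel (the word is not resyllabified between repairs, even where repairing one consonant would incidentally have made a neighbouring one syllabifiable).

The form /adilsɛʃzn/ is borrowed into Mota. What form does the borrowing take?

Substitution: /d/ → /k/, /l/ → /ʒ/, /s/ → /v/, giving /akiʒvɛʃzn/.
The consonants /z/, /n/ cannot be parsed into a legal (C)(C)V(C) syllable (at most one coda consonant is licensed; onsets may contain at most 2 consonants).
Inserting the epenthetic vowel yields /z/ → /zə/, /n/ → /nə/.

akiʒvɛʃzənə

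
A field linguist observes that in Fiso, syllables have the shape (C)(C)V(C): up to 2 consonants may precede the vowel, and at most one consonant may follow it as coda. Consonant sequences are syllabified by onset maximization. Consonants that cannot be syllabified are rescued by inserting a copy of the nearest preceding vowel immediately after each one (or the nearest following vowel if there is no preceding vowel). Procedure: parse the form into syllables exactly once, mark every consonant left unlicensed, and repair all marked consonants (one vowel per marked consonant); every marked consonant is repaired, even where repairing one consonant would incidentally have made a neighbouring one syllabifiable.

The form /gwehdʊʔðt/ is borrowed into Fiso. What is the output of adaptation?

gwehdʊʔðʊtʊ

Syllabifying with onset maximization leaves /ð/, /t/ stranded (at most one coda consonant is licensed; onsets may contain at most 2 consonants).
Epenthesis after each stranded consonant: /ð/ → /ðʊ/, /t/ → /tʊ/.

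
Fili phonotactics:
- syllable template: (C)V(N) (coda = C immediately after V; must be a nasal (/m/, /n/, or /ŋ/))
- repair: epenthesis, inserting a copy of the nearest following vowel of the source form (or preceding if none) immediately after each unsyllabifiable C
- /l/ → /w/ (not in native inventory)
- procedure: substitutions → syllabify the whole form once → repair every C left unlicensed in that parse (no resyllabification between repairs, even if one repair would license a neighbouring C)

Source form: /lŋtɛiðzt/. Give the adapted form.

Substitution: /l/ → /w/, giving /wŋtɛiðzt/.
Under (C)V(N), the unsyllabifiable consonants are /w/, /ŋ/, /ð/, /z/, /t/ (only a nasal (/m/, /n/, or /ŋ/) is licensed in coda position; onsets are limited to one consonant).
Each unlicensed consonant becomes the onset of a new syllable: /w/ → /wɛ/, /ŋ/ → /ŋɛ/, /ð/ → /ði/, /z/ → /zi/, /t/ → /ti/.

wɛŋɛtɛiðiziti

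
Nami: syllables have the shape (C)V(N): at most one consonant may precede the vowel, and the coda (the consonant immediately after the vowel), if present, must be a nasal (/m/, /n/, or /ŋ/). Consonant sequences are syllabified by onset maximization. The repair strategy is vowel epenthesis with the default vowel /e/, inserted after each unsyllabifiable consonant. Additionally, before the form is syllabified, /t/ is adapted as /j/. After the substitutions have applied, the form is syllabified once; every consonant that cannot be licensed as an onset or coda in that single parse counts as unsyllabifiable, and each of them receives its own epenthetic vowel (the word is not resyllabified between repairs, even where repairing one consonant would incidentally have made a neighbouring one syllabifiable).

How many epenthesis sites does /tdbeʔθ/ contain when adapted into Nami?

After substitution the input is /jdbeʔθ/.
The unsyllabifiable consonants are /j/, /d/, /ʔ/, /θ/; each receives one epenthetic vowel.

4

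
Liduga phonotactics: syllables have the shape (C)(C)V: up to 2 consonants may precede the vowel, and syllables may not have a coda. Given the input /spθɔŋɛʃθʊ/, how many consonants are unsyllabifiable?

1

Syllabifying with onset maximization leaves /s/ stranded (no codas are permitted; onsets may contain at most 2 consonants).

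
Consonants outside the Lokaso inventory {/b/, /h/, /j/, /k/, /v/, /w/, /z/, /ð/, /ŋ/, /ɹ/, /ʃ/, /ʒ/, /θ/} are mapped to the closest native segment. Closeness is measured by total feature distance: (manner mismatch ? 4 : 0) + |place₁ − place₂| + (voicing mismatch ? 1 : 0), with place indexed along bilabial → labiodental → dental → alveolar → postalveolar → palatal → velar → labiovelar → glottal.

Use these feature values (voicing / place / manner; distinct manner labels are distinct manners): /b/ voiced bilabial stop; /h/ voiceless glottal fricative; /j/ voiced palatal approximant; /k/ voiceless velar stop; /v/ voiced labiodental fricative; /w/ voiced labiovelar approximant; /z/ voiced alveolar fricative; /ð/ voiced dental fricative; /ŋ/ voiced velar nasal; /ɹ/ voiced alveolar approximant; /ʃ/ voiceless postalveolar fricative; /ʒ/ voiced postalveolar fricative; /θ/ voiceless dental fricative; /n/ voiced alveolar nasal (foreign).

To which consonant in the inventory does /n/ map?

/ŋ/ is closest: same manner (nasal), place distance 3 (alveolar→velar), same voicing; total 3. Next closest is /z/ at distance 4.

ŋ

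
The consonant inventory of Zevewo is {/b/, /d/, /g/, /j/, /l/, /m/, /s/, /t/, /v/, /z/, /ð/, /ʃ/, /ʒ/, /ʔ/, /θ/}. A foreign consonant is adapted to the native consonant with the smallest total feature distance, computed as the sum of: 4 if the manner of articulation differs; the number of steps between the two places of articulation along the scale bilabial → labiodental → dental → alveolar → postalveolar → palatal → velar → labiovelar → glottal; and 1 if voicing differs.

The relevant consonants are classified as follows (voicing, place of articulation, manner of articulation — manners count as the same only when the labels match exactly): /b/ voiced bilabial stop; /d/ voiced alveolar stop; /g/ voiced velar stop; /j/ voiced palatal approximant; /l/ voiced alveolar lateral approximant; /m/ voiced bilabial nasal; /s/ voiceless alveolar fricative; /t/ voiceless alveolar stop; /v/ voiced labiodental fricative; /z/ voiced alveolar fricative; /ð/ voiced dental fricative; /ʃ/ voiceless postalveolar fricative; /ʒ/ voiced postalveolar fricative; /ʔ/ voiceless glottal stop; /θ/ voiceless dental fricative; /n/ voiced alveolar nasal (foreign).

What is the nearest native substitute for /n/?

m

/m/ is closest: same manner (nasal), place distance 3 (alveolar→bilabial), same voicing; total 3. Next closest is /d/ at distance 4.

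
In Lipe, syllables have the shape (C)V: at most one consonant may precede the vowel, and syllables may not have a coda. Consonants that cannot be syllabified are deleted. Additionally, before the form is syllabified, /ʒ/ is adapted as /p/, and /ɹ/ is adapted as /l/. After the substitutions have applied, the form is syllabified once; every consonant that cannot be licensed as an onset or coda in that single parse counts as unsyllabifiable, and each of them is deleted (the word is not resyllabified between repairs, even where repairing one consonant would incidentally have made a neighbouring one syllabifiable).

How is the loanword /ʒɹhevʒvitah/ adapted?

Substitution: /ʒ/ → /p/, /ɹ/ → /l/, giving /plhevpvitah/.
Under (C)V, the unsyllabifiable consonants are /p/, /l/, /v/, /p/, /h/ (no codas are permitted; onsets are limited to one consonant).
Each unlicensed consonant is deleted: /p/, /l/, /v/, /p/, /h/.

hevita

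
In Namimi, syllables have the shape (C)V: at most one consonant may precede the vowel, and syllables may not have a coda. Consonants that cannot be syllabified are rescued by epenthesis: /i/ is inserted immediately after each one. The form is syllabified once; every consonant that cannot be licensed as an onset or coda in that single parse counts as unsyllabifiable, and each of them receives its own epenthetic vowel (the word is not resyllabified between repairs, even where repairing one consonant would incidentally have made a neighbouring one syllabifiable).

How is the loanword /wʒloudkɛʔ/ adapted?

wiʒiloudikɛʔi

Syllabifying with onset maximization leaves /w/, /ʒ/, /d/, /ʔ/ stranded (no codas are permitted; onsets are limited to one consonant).
Epenthesis after each stranded consonant: /w/ → /wi/, /ʒ/ → /ʒi/, /d/ → /di/, /ʔ/ → /ʔi/.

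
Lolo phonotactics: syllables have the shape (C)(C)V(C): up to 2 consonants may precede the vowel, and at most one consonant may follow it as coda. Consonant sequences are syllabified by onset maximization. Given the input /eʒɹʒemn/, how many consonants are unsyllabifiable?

1

Under (C)(C)V(C), the unsyllabifiable consonants are /n/ (at most one coda consonant is licensed; onsets may contain at most 2 consonants).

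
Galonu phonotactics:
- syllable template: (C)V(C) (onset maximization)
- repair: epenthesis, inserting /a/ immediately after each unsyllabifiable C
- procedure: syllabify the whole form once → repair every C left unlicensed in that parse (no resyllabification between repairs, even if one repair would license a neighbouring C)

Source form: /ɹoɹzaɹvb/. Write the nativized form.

ɹoɹzaɹvaba

Syllabifying with onset maximization leaves /v/, /b/ stranded (at most one coda consonant is licensed; onsets are limited to one consonant).
Epenthesis after each stranded consonant: /v/ → /va/, /b/ → /ba/.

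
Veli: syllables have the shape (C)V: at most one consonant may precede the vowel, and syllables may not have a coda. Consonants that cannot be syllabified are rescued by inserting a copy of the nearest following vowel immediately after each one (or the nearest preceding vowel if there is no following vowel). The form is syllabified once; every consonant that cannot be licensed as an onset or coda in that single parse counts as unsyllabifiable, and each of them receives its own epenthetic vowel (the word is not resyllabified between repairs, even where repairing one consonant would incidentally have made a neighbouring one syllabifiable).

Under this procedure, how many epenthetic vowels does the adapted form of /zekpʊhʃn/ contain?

The unsyllabifiable consonants are /k/, /h/, /ʃ/, /n/; each receives one epenthetic vowel.

4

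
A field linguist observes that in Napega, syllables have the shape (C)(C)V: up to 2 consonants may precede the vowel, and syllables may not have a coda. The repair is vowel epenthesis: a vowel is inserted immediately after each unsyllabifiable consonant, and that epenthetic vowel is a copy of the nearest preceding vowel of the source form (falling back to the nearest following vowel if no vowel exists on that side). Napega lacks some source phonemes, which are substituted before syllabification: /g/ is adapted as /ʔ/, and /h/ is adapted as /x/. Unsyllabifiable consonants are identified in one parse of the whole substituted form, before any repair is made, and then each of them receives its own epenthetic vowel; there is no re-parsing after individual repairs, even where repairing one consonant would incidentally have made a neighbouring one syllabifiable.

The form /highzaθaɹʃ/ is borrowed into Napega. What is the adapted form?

Substitution: /h/ → /x/, /g/ → /ʔ/, giving /xiʔxzaθaɹʃ/.
Syllabifying with onset maximization leaves /ʔ/, /ɹ/, /ʃ/ stranded (no codas are permitted; onsets may contain at most 2 consonants).
Epenthesis after each stranded consonant: /ʔ/ → /ʔi/, /ɹ/ → /ɹa/, /ʃ/ → /ʃa/.

xiʔixzaθaɹaʃa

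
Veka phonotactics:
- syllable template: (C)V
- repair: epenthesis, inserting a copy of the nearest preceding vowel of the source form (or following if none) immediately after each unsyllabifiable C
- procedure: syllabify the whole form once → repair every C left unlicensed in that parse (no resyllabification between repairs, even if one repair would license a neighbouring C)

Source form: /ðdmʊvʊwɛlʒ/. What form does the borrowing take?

ðʊdʊmʊvʊwɛlɛʒɛ

Syllabifying with onset maximization leaves /ð/, /d/, /l/, /ʒ/ stranded (no codas are permitted; onsets are limited to one consonant).
Each unlicensed consonant becomes the onset of a new syllable: /ð/ → /ðʊ/, /d/ → /dʊ/, /l/ → /lɛ/, /ʒ/ → /ʒɛ/.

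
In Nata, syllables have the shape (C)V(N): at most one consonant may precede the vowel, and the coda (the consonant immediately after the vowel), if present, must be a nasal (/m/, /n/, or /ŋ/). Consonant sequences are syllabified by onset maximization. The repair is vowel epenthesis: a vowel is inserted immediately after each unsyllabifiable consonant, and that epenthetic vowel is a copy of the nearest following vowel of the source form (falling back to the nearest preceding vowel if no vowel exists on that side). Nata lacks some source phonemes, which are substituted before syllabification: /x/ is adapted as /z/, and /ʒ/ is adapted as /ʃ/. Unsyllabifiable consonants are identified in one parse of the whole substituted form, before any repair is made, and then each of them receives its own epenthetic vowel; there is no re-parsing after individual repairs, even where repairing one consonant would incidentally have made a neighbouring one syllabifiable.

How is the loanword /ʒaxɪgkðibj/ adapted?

ʃazɪgikiðibiji

Substitution: /ʒ/ → /ʃ/, /x/ → /z/, giving /ʃazɪgkðibj/.
Syllabifying with onset maximization leaves /g/, /k/, /b/, /j/ stranded (only a nasal (/m/, /n/, or /ŋ/) is licensed in coda position; onsets are limited to one consonant).
Inserting the epenthetic vowel yields /g/ → /gi/, /k/ → /ki/, /b/ → /bi/, /j/ → /ji/.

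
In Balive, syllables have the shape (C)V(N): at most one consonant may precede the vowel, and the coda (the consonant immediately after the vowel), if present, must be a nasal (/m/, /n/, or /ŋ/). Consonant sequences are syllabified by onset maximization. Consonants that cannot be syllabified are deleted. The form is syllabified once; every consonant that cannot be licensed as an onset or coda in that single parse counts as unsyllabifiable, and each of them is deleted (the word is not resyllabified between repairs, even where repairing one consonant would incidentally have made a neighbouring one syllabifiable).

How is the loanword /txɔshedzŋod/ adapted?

Under (C)V(N), the unsyllabifiable consonants are /t/, /s/, /d/, /z/, /d/ (only a nasal (/m/, /n/, or /ŋ/) is licensed in coda position; onsets are limited to one consonant).
Each unlicensed consonant is deleted: /t/, /s/, /d/, /z/, /d/.

xɔheŋo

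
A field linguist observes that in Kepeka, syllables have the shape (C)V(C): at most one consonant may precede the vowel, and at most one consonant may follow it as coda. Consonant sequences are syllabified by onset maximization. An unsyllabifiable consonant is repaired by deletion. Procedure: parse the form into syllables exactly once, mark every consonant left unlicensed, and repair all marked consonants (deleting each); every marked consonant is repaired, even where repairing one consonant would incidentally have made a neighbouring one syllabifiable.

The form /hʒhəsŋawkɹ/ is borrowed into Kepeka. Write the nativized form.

həsŋaw

The consonants /h/, /ʒ/, /k/, /ɹ/ cannot be parsed into a legal (C)V(C) syllable (at most one coda consonant is licensed; onsets are limited to one consonant).
Deletion applies to /h/, /ʒ/, /k/, /ɹ/.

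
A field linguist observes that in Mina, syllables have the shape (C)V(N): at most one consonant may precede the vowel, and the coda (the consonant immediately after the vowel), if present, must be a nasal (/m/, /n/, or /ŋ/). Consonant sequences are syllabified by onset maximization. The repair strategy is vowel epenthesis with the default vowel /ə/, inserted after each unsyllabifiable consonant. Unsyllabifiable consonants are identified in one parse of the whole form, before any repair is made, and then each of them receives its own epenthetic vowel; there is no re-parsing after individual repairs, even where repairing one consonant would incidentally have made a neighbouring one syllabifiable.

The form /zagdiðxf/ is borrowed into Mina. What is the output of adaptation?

The consonants /g/, /ð/, /x/, /f/ cannot be parsed into a legal (C)V(N) syllable (only a nasal (/m/, /n/, or /ŋ/) is licensed in coda position; onsets are limited to one consonant).
Inserting the epenthetic vowel yields /g/ → /gə/, /ð/ → /ðə/, /x/ → /xə/, /f/ → /fə/.

zagədiðəxəfə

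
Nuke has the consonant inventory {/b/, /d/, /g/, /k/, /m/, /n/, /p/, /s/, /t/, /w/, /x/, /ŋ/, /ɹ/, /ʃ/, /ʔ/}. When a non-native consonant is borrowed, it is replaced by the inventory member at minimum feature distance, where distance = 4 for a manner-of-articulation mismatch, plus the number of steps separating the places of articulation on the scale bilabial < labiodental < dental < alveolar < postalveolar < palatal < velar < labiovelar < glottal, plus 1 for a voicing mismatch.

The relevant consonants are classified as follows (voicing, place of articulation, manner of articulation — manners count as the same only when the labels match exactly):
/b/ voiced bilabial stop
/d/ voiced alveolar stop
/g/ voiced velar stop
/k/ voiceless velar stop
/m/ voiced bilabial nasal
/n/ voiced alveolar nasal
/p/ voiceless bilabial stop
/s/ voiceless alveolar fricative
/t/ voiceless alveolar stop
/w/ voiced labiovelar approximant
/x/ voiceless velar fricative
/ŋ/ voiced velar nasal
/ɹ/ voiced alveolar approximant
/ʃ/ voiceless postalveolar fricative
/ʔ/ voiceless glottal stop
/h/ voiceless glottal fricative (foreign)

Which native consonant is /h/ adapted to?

/x/ is closest: same manner (fricative), place distance 2 (glottal→velar), same voicing; total 2. Next closest is /ʃ/ at distance 4.

x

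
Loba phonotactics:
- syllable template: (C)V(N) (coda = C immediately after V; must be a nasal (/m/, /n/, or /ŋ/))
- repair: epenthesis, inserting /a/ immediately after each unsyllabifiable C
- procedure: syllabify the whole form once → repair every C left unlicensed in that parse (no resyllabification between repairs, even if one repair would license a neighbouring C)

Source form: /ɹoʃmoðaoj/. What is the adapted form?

ɹoʃamoðaoja

Under (C)V(N), the unsyllabifiable consonants are /ʃ/, /j/ (only a nasal (/m/, /n/, or /ŋ/) is licensed in coda position; onsets are limited to one consonant).
Each unlicensed consonant becomes the onset of a new syllable: /ʃ/ → /ʃa/, /j/ → /ja/.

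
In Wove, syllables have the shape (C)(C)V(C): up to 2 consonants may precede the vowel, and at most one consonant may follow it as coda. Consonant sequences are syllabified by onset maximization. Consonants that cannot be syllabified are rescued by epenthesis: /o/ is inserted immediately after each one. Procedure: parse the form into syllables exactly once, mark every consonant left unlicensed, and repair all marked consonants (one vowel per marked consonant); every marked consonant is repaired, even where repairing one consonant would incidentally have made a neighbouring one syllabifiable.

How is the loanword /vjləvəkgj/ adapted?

vojləvəkgojo

The consonants /v/, /g/, /j/ cannot be parsed into a legal (C)(C)V(C) syllable (at most one coda consonant is licensed; onsets may contain at most 2 consonants).
Inserting the epenthetic vowel yields /v/ → /vo/, /g/ → /go/, /j/ → /jo/.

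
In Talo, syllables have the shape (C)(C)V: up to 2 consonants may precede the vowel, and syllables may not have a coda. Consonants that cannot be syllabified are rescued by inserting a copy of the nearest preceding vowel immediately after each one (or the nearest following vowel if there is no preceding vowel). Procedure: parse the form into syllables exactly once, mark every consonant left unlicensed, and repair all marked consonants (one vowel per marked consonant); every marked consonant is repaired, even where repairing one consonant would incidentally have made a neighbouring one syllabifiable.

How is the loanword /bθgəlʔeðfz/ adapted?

Under (C)(C)V, the unsyllabifiable consonants are /b/, /ð/, /f/, /z/ (no codas are permitted; onsets may contain at most 2 consonants).
Epenthesis after each stranded consonant: /b/ → /bə/, /ð/ → /ðe/, /f/ → /fe/, /z/ → /ze/.

bəθgəlʔeðefeze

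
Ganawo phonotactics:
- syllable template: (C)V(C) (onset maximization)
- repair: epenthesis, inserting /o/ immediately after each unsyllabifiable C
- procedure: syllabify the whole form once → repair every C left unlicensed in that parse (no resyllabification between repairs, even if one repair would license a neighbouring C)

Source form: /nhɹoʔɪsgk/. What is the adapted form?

The consonants /n/, /h/, /g/, /k/ cannot be parsed into a legal (C)V(C) syllable (at most one coda consonant is licensed; onsets are limited to one consonant).
Inserting the epenthetic vowel yields /n/ → /no/, /h/ → /ho/, /g/ → /go/, /k/ → /ko/.

nohoɹoʔɪsgoko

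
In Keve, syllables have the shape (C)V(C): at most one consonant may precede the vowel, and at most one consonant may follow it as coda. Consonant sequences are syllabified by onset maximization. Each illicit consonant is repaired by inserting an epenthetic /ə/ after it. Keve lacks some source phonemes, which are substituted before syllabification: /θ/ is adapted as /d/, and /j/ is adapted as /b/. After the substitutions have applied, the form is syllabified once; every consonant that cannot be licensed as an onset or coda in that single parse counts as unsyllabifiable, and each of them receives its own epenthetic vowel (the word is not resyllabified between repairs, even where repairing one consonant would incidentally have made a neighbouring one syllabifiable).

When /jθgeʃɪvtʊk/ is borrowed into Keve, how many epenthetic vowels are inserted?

2

After substitution the input is /bdgeʃɪvtʊk/.
The unsyllabifiable consonants are /b/, /d/; each receives one epenthetic vowel.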